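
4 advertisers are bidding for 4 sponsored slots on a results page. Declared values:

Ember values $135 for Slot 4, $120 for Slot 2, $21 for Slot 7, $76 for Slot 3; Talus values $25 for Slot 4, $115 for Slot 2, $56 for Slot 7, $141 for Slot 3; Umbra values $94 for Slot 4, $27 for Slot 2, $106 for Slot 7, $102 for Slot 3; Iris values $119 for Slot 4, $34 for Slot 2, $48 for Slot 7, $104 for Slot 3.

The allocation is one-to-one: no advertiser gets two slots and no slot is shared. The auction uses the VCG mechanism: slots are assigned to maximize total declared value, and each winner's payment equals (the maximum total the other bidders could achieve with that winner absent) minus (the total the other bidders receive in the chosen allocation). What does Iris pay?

Iris pays $15.

Efficient allocation: Ember→Slot 2 ($120), Talus→Slot 3 ($141), Umbra→Slot 7 ($106), Iris→Slot 4 ($119); total welfare W = $486.
Iris receives Slot 4 at value $119, so the others get W − 119 = $367.
Without Iris: best allocation of the remaining 3 bidders over all 4 slots is Ember→Slot 4 ($135), Talus→Slot 3 ($141), Umbra→Slot 7 ($106), total $382.
VCG payment = (others' best without Iris) − (others' welfare with Iris) = 382 − 367 = $15.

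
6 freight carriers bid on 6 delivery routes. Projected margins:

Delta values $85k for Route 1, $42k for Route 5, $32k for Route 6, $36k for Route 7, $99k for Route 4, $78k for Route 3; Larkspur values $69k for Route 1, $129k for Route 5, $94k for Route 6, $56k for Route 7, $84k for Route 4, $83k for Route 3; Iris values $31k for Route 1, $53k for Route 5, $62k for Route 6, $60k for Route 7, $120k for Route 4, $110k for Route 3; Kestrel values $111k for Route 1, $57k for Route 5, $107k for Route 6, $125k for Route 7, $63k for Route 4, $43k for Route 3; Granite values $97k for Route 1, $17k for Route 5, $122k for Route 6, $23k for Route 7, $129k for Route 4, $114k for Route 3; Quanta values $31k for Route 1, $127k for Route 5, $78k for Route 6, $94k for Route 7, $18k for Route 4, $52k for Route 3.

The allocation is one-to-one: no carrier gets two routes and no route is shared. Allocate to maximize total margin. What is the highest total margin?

Optimal: Delta→Route 1 ($85k), Larkspur→Route 6 ($94k), Iris→Route 3 ($110k), Kestrel→Route 7 ($125k), Granite→Route 4 ($129k), Quanta→Route 5 ($127k) — total 85+94+110+125+129+127 = $670k.
Row-greedy (each carrier in turn takes its best remaining route) gives $616k, worse by 54.
Swapping Delta↔Quanta (Delta→Route 5 $42k, Quanta→Route 1 $31k) loses 139.
No other one-to-one assignment exceeds $670k.

Maximum total: $670k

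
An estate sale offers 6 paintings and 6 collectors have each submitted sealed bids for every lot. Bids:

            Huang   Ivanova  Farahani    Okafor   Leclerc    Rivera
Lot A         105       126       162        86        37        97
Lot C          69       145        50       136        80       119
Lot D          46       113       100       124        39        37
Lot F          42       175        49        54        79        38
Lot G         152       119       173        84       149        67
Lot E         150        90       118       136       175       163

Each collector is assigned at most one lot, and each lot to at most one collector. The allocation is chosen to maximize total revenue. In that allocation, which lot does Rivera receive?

This is a one-to-one assignment (maximum-weight bipartite matching).
Optimal: Huang→Lot G ($152), Ivanova→Lot F ($175), Farahani→Lot A ($162), Okafor→Lot D ($124), Leclerc→Lot E ($175), Rivera→Lot C ($119) — total 152+175+162+124+175+119 = $907.
Column-greedy (each lot in turn goes to its best remaining collector) gives $825, worse by 82.
Next-best assignment: Huang→Lot E, Ivanova→Lot F, Farahani→Lot A, Okafor→Lot D, Leclerc→Lot G, Rivera→Lot C = $879.
Swapping Okafor↔Huang (Okafor→Lot G $84, Huang→Lot D $46) loses 146.
Rivera's own top lot is Lot E ($163), but forcing Rivera→Lot E and reassigning the rest optimally gives only $856 — worse by 51.

Rivera receives Lot C.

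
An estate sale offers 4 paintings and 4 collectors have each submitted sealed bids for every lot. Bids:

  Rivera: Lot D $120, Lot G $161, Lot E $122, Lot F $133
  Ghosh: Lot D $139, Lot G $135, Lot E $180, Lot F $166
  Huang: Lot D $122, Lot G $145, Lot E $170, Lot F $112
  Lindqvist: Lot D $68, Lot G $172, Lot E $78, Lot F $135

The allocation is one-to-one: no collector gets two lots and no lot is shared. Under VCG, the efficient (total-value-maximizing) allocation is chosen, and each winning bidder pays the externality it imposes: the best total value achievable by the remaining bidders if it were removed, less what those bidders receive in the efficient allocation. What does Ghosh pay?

Efficient allocation: Rivera→Lot D ($120), Ghosh→Lot F ($166), Huang→Lot E ($170), Lindqvist→Lot G ($172); total welfare W = $628.
Ghosh receives Lot F at value $166, so the others get W − 166 = $462.
Without Ghosh: best allocation of the remaining 3 bidders over all 4 lots is Rivera→Lot F ($133), Huang→Lot E ($170), Lindqvist→Lot G ($172), total $475.
VCG payment = (others' best without Ghosh) − (others' welfare with Ghosh) = 475 − 462 = $13.

Ghosh pays $13.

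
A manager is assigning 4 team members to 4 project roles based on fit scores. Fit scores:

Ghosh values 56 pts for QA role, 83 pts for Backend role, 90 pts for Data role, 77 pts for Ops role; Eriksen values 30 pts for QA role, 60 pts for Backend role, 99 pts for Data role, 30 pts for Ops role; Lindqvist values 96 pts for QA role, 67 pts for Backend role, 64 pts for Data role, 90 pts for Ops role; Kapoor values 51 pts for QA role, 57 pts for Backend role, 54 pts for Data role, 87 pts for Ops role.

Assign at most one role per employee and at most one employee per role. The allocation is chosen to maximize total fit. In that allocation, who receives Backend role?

Treat this as an assignment problem: match each employee to one role.
Optimal: Ghosh→Backend role (83 pts), Eriksen→Data role (99 pts), Lindqvist→QA role (96 pts), Kapoor→Ops role (87 pts) — total 83+99+96+87 = 365 pts.
Row-greedy (each employee in turn takes its best remaining role) gives 333 pts, worse by 32.
Ghosh's own top role is Data role (90 pts), but forcing Ghosh→Data role and reassigning the rest optimally gives only 333 pts — worse by 32.

Ghosh receives Backend role.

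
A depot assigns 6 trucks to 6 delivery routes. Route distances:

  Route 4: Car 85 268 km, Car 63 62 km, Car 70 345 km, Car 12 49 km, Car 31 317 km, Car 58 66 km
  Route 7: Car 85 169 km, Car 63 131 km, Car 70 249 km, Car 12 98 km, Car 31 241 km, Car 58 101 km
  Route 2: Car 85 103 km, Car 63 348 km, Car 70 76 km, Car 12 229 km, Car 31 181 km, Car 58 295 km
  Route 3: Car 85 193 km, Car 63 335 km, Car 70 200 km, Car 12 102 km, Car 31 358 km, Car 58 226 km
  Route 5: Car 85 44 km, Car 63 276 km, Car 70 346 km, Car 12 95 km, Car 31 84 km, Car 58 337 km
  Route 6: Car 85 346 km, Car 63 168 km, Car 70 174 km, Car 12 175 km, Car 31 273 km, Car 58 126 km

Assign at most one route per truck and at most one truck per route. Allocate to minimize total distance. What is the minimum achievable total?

Optimal: Car 85→Route 7 (169 km), Car 63→Route 4 (62 km), Car 70→Route 2 (76 km), Car 12→Route 3 (102 km), Car 31→Route 5 (84 km), Car 58→Route 6 (126 km) — total 169+62+76+102+84+126 = 619 km.
Row-greedy (each truck in turn takes its cheapest remaining route) gives 779 km, worse by 160.
Checked against all permutations: 619 km is optimal.

Min total: 619 km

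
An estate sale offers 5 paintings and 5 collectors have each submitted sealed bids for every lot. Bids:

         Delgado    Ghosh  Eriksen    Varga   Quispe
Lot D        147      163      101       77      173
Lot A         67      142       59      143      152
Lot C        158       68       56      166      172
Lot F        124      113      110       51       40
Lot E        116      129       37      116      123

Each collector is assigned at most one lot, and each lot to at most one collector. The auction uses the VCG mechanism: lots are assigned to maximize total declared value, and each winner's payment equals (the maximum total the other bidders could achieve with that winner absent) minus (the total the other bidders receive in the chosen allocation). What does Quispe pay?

Quispe pays $34.

Efficient allocation: Delgado→Lot C ($158), Ghosh→Lot E ($129), Eriksen→Lot F ($110), Varga→Lot A ($143), Quispe→Lot D ($173); total welfare W = $713.
Quispe receives Lot D at value $173, so the others get W − 173 = $540.
Without Quispe: best allocation of the remaining 4 bidders over all 5 lots is Delgado→Lot C ($158), Ghosh→Lot D ($163), Eriksen→Lot F ($110), Varga→Lot A ($143), total $574.
VCG payment = (others' best without Quispe) − (others' welfare with Quispe) = 574 − 540 = $34.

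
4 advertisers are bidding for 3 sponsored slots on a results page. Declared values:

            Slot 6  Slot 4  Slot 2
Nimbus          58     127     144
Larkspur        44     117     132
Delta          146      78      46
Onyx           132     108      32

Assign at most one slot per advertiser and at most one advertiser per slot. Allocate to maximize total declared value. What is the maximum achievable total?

This is the linear assignment problem.
Optimal: Delta→Slot 6 ($146), Larkspur→Slot 4 ($117), Nimbus→Slot 2 ($144) — total 146+117+144 = $407.
Column-greedy (each slot in turn goes to its best remaining advertiser) gives $405, worse by 2.
Next-best assignment: Delta→Slot 6, Nimbus→Slot 4, Larkspur→Slot 2 = $405.

Max total: $407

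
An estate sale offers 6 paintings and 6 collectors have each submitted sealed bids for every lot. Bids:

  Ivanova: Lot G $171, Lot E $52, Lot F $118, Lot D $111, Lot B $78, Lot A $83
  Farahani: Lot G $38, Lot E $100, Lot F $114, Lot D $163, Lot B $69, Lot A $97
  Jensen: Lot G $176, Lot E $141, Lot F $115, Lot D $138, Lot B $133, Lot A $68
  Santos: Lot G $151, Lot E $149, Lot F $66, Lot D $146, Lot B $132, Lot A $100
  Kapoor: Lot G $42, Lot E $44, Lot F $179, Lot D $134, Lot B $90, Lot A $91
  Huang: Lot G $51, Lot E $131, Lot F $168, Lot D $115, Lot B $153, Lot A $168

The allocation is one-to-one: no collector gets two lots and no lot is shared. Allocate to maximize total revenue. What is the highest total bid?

Optimal: Ivanova→Lot G ($171), Farahani→Lot D ($163), Jensen→Lot B ($133), Santos→Lot E ($149), Kapoor→Lot F ($179), Huang→Lot A ($168) — total 171+163+133+149+179+168 = $963.
Max-entry greedy (repeatedly take the single best remaining cell) gives $913, worse by 50.
Checked against all permutations: $963 is optimal.

Maximum total: $963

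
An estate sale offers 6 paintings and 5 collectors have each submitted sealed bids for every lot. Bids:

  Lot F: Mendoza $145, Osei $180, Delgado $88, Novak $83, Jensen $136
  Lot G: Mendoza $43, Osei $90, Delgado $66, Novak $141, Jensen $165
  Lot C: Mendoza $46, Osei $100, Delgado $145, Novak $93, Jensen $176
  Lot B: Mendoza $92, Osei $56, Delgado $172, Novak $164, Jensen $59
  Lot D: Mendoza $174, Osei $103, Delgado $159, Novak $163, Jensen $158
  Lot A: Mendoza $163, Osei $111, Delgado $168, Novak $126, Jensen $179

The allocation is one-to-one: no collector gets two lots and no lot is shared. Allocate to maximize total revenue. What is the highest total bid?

Maximum total: $862

Optimal: Mendoza→Lot D ($174), Osei→Lot F ($180), Delgado→Lot A ($168), Novak→Lot B ($164), Jensen→Lot C ($176) — total 174+180+168+164+176 = $862.
Column-greedy (each lot in turn goes to its best remaining collector) gives $828, worse by 34.
Next-best assignment: Mendoza→Lot A, Osei→Lot F, Delgado→Lot B, Novak→Lot D, Jensen→Lot C = $854.
Swapping Osei↔Jensen (Osei→Lot C $100, Jensen→Lot F $136) loses 120.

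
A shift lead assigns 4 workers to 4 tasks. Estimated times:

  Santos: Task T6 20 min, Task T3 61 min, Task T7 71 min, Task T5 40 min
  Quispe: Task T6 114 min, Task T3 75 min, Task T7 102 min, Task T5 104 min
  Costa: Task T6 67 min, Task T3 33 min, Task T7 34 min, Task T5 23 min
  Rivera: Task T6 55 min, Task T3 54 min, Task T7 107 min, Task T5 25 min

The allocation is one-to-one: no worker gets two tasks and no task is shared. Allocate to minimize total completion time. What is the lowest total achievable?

Minimum total: 154 min

Optimal: Santos→Task T6 (20 min), Quispe→Task T3 (75 min), Costa→Task T7 (34 min), Rivera→Task T5 (25 min) — total 20+75+34+25 = 154 min.
Column-greedy (each task in turn goes to its cheapest remaining worker) gives 180 min, worse by 26.
Next-best assignment: Santos→Task T6, Quispe→Task T7, Costa→Task T3, Rivera→Task T5 = 180 min.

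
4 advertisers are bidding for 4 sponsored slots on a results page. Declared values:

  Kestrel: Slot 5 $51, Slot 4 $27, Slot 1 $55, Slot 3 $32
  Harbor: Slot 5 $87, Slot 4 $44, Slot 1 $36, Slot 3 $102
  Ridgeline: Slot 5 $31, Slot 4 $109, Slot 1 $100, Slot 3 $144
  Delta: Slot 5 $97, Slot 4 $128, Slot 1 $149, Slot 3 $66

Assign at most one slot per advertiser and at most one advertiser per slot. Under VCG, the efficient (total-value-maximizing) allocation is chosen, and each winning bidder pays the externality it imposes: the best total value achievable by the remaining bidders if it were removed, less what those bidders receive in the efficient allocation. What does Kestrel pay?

Kestrel pays $21.

Efficient allocation: Kestrel→Slot 1 ($55), Harbor→Slot 5 ($87), Ridgeline→Slot 3 ($144), Delta→Slot 4 ($128); total welfare W = $414.
Kestrel receives Slot 1 at value $55, so the others get W − 55 = $359.
Without Kestrel: best allocation of the remaining 3 bidders over all 4 slots is Harbor→Slot 5 ($87), Ridgeline→Slot 3 ($144), Delta→Slot 1 ($149), total $380.
VCG payment = (others' best without Kestrel) − (others' welfare with Kestrel) = 380 − 359 = $21.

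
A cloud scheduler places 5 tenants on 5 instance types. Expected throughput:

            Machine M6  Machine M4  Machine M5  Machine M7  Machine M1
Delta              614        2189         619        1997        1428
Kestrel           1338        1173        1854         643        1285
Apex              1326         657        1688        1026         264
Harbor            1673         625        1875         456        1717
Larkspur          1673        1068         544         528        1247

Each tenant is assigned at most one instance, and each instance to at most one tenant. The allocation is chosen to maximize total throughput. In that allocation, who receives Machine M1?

Harbor receives Machine M1.

This is the linear assignment problem.
Optimal: Delta→Machine M4 (2189 ops/s), Kestrel→Machine M5 (1854 ops/s), Apex→Machine M7 (1026 ops/s), Harbor→Machine M1 (1717 ops/s), Larkspur→Machine M6 (1673 ops/s) — total 2189+1854+1026+1717+1673 = 8459 ops/s.
Row-greedy (each tenant in turn takes its best remaining instance) gives 7614 ops/s, worse by 845.
Next-best assignment: Delta→Machine M7, Kestrel→Machine M4, Apex→Machine M5, Harbor→Machine M1, Larkspur→Machine M6 = 8248 ops/s.
Checked against all permutations: 8459 ops/s is optimal.
Harbor's own top instance is Machine M5 (1875 ops/s), but forcing Harbor→Machine M5 and reassigning the rest optimally gives only 8048 ops/s — worse by 411.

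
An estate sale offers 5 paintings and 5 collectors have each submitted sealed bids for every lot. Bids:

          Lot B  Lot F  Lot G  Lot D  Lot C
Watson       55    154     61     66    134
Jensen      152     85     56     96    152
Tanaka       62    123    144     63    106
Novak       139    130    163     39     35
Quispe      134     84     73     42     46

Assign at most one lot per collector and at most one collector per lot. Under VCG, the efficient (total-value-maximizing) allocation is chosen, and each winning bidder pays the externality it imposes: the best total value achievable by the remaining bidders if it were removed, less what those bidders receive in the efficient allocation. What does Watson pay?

Watson pays $60.

Efficient allocation: Watson→Lot F ($154), Jensen→Lot C ($152), Tanaka→Lot D ($63), Novak→Lot G ($163), Quispe→Lot B ($134); total welfare W = $666.
Watson receives Lot F at value $154, so the others get W − 154 = $512.
Without Watson: best allocation of the remaining 4 bidders over all 5 lots is Jensen→Lot C ($152), Tanaka→Lot F ($123), Novak→Lot G ($163), Quispe→Lot B ($134), total $572.
VCG payment = (others' best without Watson) − (others' welfare with Watson) = 572 − 512 = $60.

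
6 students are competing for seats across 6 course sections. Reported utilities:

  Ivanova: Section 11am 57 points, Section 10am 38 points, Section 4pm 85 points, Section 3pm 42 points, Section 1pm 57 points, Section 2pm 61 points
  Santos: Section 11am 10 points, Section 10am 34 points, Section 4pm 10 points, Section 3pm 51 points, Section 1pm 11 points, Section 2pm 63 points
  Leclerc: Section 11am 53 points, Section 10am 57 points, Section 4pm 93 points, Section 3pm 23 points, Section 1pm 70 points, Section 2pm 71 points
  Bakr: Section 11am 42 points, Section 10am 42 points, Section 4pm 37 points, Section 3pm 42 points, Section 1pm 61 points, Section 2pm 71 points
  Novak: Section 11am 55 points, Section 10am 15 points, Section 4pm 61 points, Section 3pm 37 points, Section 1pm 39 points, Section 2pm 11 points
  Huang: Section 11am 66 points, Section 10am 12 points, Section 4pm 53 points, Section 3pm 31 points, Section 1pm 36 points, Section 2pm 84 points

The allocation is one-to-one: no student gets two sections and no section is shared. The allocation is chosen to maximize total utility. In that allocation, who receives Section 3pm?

Treat this as an assignment problem: match each student to one section.
Optimal: Ivanova→Section 4pm (85 points), Santos→Section 3pm (51 points), Leclerc→Section 10am (57 points), Bakr→Section 1pm (61 points), Novak→Section 11am (55 points), Huang→Section 2pm (84 points) — total 85+51+57+61+55+84 = 393 points.
Row-greedy (each student in turn takes its best remaining section) gives 309 points, worse by 84.
Santos's own top section is Section 2pm (63 points), but forcing Santos→Section 2pm and reassigning the rest optimally gives only 369 points — worse by 24.

Santos receives Section 3pm.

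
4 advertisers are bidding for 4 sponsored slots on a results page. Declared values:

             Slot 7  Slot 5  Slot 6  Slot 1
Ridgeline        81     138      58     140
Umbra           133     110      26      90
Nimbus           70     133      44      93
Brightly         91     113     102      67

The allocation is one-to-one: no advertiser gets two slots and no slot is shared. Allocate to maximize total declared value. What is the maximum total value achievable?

Max total: $508

Treat this as an assignment problem: match each advertiser to one slot.
Optimal: Ridgeline→Slot 1 ($140), Umbra→Slot 7 ($133), Nimbus→Slot 5 ($133), Brightly→Slot 6 ($102) — total 140+133+133+102 = $508.
Column-greedy (each slot in turn goes to its best remaining advertiser) gives $466, worse by 42.
Next-best assignment: Ridgeline→Slot 5, Umbra→Slot 7, Nimbus→Slot 1, Brightly→Slot 6 = $466.
Checked against all permutations: $508 is optimal.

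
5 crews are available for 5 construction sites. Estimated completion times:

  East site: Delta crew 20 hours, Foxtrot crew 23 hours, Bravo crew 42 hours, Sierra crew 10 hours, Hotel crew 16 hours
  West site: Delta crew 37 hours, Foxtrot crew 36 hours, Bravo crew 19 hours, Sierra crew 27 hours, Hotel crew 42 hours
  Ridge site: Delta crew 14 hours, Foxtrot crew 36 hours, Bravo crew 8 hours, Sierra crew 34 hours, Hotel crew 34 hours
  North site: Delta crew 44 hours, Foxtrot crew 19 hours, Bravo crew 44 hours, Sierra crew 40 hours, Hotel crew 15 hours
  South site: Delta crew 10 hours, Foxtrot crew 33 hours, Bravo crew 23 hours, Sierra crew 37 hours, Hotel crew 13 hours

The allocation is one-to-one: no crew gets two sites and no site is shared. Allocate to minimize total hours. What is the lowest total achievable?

Treat this as an assignment problem: match each crew to one site.
Optimal: Delta crew→Ridge site (14 hours), Foxtrot crew→North site (19 hours), Bravo crew→West site (19 hours), Sierra crew→East site (10 hours), Hotel crew→South site (13 hours) — total 14+19+19+10+13 = 75 hours.
Row-greedy (each crew in turn takes its cheapest remaining site) gives 89 hours, worse by 14.

Minimum total: 75 hours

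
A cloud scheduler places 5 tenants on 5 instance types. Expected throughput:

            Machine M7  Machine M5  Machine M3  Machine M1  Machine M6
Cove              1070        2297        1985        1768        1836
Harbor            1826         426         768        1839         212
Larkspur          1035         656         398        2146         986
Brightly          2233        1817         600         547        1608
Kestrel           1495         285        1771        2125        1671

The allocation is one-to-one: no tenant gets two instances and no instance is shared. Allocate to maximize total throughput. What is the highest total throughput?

Optimal: Cove→Machine M5 (2297 ops/s), Harbor→Machine M7 (1826 ops/s), Larkspur→Machine M1 (2146 ops/s), Brightly→Machine M6 (1608 ops/s), Kestrel→Machine M3 (1771 ops/s) — total 2297+1826+2146+1608+1771 = 9648 ops/s.
Column-greedy (each instance in turn goes to its best remaining tenant) gives 8659 ops/s, worse by 989.
Next-best assignment: Cove→Machine M3, Harbor→Machine M7, Larkspur→Machine M1, Brightly→Machine M5, Kestrel→Machine M6 = 9445 ops/s.
No other one-to-one assignment exceeds 9648 ops/s.

Maximum total: 9648 ops/s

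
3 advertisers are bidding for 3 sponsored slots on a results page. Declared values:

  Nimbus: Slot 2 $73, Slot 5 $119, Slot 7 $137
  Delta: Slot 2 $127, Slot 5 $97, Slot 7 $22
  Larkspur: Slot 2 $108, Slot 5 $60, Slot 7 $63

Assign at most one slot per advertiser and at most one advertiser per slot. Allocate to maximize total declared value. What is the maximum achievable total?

Max total: $342

Optimal: Nimbus→Slot 7 ($137), Delta→Slot 5 ($97), Larkspur→Slot 2 ($108) — total 137+97+108 = $342.
No other one-to-one assignment exceeds $342.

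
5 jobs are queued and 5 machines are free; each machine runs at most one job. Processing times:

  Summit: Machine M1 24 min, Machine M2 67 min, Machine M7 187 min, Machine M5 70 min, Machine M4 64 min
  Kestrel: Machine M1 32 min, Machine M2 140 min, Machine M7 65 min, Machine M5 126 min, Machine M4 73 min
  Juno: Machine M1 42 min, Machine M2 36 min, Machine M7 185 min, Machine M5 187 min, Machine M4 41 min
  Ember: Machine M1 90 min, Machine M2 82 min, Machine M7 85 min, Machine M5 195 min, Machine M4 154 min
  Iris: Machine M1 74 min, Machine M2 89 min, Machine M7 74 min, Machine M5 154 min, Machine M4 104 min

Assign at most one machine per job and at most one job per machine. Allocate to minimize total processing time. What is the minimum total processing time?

Minimum total: 299 min

Optimal: Summit→Machine M5 (70 min), Kestrel→Machine M1 (32 min), Juno→Machine M4 (41 min), Ember→Machine M2 (82 min), Iris→Machine M7 (74 min) — total 70+32+41+82+74 = 299 min.
Column-greedy (each machine in turn goes to its cheapest remaining job) gives 433 min, worse by 134.
Next-best assignment: Summit→Machine M5, Kestrel→Machine M1, Juno→Machine M4, Ember→Machine M7, Iris→Machine M2 = 317 min.
Every other assignment is strictly worse.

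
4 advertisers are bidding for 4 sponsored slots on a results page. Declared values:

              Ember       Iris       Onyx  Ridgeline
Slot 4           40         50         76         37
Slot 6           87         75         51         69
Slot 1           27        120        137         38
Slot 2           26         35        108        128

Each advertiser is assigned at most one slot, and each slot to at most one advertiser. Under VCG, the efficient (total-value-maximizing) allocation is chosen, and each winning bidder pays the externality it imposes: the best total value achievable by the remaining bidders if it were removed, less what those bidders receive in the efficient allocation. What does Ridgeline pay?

Efficient allocation: Ember→Slot 6 ($87), Iris→Slot 1 ($120), Onyx→Slot 4 ($76), Ridgeline→Slot 2 ($128); total welfare W = $411.
Ridgeline receives Slot 2 at value $128, so the others get W − 128 = $283.
Without Ridgeline: best allocation of the remaining 3 bidders over all 4 slots is Ember→Slot 6 ($87), Iris→Slot 1 ($120), Onyx→Slot 2 ($108), total $315.
VCG payment = (others' best without Ridgeline) − (others' welfare with Ridgeline) = 315 − 283 = $32.

Ridgeline pays $32.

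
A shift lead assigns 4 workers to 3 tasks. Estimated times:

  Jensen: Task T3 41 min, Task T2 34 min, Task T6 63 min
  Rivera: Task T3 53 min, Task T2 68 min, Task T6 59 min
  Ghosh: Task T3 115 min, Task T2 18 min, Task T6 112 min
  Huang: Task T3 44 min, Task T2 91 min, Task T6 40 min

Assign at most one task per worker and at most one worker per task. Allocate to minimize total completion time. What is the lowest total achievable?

Optimal: Jensen→Task T3 (41 min), Ghosh→Task T2 (18 min), Huang→Task T6 (40 min) — total 41+18+40 = 99 min.
Row-greedy (each worker in turn takes its cheapest remaining task) gives 199 min, worse by 100.
Swapping Jensen↔Ghosh (Jensen→Task T2 34 min, Ghosh→Task T3 115 min) adds 90.

Minimum total: 99 min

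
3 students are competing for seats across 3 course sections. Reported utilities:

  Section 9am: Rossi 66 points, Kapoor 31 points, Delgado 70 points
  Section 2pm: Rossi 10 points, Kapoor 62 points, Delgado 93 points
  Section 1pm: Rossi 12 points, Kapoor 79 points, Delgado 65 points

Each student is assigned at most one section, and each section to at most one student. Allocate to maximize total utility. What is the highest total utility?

Maximum total: 238 points

Optimal: Rossi→Section 9am (66 points), Kapoor→Section 1pm (79 points), Delgado→Section 2pm (93 points) — total 66+79+93 = 238 points.
Column-greedy (each section in turn goes to its best remaining student) gives 144 points, worse by 94.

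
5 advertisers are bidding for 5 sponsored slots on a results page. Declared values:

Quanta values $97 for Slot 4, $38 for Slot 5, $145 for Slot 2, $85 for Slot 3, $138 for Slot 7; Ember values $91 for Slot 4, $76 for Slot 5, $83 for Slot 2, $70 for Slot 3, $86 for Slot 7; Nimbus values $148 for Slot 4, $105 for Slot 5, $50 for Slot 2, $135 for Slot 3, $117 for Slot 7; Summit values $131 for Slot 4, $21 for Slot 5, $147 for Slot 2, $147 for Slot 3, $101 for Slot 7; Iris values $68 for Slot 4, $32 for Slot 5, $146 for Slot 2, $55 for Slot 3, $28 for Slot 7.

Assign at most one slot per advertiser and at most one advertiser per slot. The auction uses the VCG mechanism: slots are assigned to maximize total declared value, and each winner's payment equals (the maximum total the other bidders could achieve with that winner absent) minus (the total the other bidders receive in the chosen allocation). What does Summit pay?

Summit pays $2.

Efficient allocation: Quanta→Slot 7 ($138), Ember→Slot 5 ($76), Nimbus→Slot 4 ($148), Summit→Slot 3 ($147), Iris→Slot 2 ($146); total welfare W = $655.
Summit receives Slot 3 at value $147, so the others get W − 147 = $508.
Without Summit: best allocation of the remaining 4 bidders over all 5 slots is Quanta→Slot 7 ($138), Ember→Slot 4 ($91), Nimbus→Slot 3 ($135), Iris→Slot 2 ($146), total $510.
VCG payment = (others' best without Summit) − (others' welfare with Summit) = 510 − 508 = $2.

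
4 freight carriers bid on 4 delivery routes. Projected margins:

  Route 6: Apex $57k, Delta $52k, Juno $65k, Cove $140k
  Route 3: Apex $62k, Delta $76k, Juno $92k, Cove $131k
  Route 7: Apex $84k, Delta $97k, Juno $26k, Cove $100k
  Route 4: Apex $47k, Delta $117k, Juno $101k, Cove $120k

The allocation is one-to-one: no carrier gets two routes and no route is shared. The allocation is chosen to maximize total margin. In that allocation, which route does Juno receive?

Optimal: Apex→Route 7 ($84k), Delta→Route 4 ($117k), Juno→Route 3 ($92k), Cove→Route 6 ($140k) — total 84+117+92+140 = $433k.
Column-greedy (each route in turn goes to its best remaining carrier) gives $376k, worse by 57.
Next-best assignment: Apex→Route 7, Delta→Route 3, Juno→Route 4, Cove→Route 6 = $401k.
No other one-to-one assignment exceeds $433k.
Juno's own top route is Route 4 ($101k), but forcing Juno→Route 4 and reassigning the rest optimally gives only $401k — worse by 32.

Juno receives Route 3.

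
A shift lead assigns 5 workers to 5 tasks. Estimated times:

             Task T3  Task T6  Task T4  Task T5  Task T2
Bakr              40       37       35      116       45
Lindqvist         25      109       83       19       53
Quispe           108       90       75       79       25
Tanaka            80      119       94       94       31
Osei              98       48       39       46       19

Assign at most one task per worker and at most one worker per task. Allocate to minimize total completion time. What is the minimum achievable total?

Optimal: Bakr→Task T6 (37 min), Lindqvist→Task T5 (19 min), Quispe→Task T2 (25 min), Tanaka→Task T3 (80 min), Osei→Task T4 (39 min) — total 37+19+25+80+39 = 200 min.
Column-greedy (each task in turn goes to its cheapest remaining worker) gives 211 min, worse by 11.

Minimum total: 200 min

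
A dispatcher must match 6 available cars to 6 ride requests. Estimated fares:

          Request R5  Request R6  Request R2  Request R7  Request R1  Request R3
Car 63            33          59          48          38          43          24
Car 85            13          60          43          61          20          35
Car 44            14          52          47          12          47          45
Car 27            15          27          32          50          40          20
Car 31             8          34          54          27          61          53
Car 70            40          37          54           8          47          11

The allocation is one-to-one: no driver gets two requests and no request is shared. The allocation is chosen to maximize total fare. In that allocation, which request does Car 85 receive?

Car 85 receives Request R6.

Optimal: Car 63→Request R2 ($48), Car 85→Request R6 ($60), Car 44→Request R3 ($45), Car 27→Request R7 ($50), Car 31→Request R1 ($61), Car 70→Request R5 ($40) — total 48+60+45+50+61+40 = $304.
Row-greedy (each driver in turn takes its best remaining request) gives $300, worse by 4.
Every other assignment is strictly worse.
Car 85's own top request is Request R7 ($61), but forcing Car 85→Request R7 and reassigning the rest optimally gives only $300 — worse by 4.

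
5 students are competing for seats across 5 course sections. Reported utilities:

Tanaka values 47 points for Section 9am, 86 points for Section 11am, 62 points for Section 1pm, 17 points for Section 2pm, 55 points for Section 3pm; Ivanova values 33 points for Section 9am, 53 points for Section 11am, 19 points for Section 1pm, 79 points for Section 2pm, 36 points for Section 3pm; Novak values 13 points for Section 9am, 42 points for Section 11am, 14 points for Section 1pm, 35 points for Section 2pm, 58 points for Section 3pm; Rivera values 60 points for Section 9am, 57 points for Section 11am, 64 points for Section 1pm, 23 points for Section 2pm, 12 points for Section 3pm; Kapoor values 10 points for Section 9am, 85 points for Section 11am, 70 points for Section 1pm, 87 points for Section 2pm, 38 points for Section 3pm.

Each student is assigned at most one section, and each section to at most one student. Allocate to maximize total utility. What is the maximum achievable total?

This is a one-to-one assignment (maximum-weight bipartite matching).
Optimal: Tanaka→Section 11am (86 points), Ivanova→Section 2pm (79 points), Novak→Section 3pm (58 points), Rivera→Section 9am (60 points), Kapoor→Section 1pm (70 points) — total 86+79+58+60+70 = 353 points.
Row-greedy (each student in turn takes its best remaining section) gives 297 points, worse by 56.

Max total: 353 points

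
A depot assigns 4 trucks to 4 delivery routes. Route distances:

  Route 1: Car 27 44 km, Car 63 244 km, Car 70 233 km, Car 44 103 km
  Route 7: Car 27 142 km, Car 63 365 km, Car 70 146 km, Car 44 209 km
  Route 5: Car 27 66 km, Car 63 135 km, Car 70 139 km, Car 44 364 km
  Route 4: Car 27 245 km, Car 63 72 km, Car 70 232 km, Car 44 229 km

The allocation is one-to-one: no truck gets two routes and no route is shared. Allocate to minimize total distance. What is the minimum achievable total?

Optimal: Car 27→Route 5 (66 km), Car 63→Route 4 (72 km), Car 70→Route 7 (146 km), Car 44→Route 1 (103 km) — total 66+72+146+103 = 387 km.
Column-greedy (each route in turn goes to its cheapest remaining truck) gives 554 km, worse by 167.
Next-best assignment: Car 27→Route 7, Car 63→Route 4, Car 70→Route 5, Car 44→Route 1 = 456 km.
Every other assignment is strictly worse.

Minimum total: 387 km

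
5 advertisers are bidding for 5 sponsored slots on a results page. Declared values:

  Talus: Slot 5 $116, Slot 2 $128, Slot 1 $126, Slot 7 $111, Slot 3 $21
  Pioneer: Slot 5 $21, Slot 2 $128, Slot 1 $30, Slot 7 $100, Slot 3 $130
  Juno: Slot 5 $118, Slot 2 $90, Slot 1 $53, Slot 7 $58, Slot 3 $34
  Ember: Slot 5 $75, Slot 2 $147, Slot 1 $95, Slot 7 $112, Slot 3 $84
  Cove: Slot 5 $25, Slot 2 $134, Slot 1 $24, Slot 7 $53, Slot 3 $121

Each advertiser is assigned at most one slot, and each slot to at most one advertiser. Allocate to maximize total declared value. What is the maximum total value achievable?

Treat this as an assignment problem: match each advertiser to one slot.
Optimal: Talus→Slot 1 ($126), Pioneer→Slot 3 ($130), Juno→Slot 5 ($118), Ember→Slot 7 ($112), Cove→Slot 2 ($134) — total 126+130+118+112+134 = $620.
Row-greedy (each advertiser in turn takes its best remaining slot) gives $512, worse by 108.
Next-best assignment: Talus→Slot 1, Pioneer→Slot 7, Juno→Slot 5, Ember→Slot 2, Cove→Slot 3 = $612.
Every other assignment is strictly worse.

Max total: $620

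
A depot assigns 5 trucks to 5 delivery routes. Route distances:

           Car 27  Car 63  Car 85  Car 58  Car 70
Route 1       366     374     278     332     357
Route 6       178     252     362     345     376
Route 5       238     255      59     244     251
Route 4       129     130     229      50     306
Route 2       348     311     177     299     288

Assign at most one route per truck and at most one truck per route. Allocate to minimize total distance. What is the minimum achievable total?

This is the linear assignment problem.
Optimal: Car 27→Route 6 (178 km), Car 63→Route 1 (374 km), Car 85→Route 5 (59 km), Car 58→Route 4 (50 km), Car 70→Route 2 (288 km) — total 178+374+59+50+288 = 949 km.
Column-greedy (each route in turn goes to its cheapest remaining truck) gives 1118 km, worse by 169.
Swapping Car 27↔Car 63 (Car 27→Route 1 366 km, Car 63→Route 6 252 km) adds 66.
No other one-to-one assignment undercuts 949 km.

Minimum total: 949 km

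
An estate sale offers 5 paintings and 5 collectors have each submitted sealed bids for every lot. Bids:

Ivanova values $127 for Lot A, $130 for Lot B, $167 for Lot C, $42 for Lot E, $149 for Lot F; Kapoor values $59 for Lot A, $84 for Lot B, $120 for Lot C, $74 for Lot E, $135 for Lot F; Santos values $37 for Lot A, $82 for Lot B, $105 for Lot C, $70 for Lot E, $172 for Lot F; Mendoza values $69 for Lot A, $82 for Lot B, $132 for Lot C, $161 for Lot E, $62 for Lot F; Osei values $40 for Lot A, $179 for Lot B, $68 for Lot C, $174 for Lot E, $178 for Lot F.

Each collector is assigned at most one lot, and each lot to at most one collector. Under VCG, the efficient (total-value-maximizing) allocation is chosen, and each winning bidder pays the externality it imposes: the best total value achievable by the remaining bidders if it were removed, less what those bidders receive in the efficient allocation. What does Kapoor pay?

Efficient allocation: Ivanova→Lot A ($127), Kapoor→Lot C ($120), Santos→Lot F ($172), Mendoza→Lot E ($161), Osei→Lot B ($179); total welfare W = $759.
Kapoor receives Lot C at value $120, so the others get W − 120 = $639.
Without Kapoor: best allocation of the remaining 4 bidders over all 5 lots is Ivanova→Lot C ($167), Santos→Lot F ($172), Mendoza→Lot E ($161), Osei→Lot B ($179), total $679.
VCG payment = (others' best without Kapoor) − (others' welfare with Kapoor) = 679 − 639 = $40.

Kapoor pays $40.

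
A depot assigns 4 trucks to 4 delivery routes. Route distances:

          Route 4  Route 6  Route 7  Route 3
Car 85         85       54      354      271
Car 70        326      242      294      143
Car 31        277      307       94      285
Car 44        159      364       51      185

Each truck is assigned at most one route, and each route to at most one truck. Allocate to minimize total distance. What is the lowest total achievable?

This is the linear assignment problem.
Optimal: Car 85→Route 6 (54 km), Car 70→Route 3 (143 km), Car 31→Route 7 (94 km), Car 44→Route 4 (159 km) — total 54+143+94+159 = 450 km.
Min-entry greedy (repeatedly take the single cheapest remaining cell) gives 525 km, worse by 75.

Min total: 450 km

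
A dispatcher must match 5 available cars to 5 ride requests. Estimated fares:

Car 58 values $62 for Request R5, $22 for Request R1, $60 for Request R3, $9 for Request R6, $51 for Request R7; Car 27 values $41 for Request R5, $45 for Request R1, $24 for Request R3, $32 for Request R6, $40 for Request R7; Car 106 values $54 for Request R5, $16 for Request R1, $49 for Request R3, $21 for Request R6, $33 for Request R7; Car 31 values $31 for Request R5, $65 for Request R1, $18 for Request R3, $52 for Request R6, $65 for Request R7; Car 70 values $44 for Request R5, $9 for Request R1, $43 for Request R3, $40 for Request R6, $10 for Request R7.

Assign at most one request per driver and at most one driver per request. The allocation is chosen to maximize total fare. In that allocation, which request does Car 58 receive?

Treat this as an assignment problem: match each driver to one request.
Optimal: Car 58→Request R3 ($60), Car 27→Request R1 ($45), Car 106→Request R5 ($54), Car 31→Request R7 ($65), Car 70→Request R6 ($40) — total 60+45+54+65+40 = $264.
Row-greedy (each driver in turn takes its best remaining request) gives $261, worse by 3.
Next-best assignment: Car 58→Request R5, Car 27→Request R1, Car 106→Request R3, Car 31→Request R7, Car 70→Request R6 = $261.
Swapping Car 31↔Car 27 (Car 31→Request R1 $65, Car 27→Request R7 $40) loses 5.
Checked against all permutations: $264 is optimal.
Car 58's own top request is Request R5 ($62), but forcing Car 58→Request R5 and reassigning the rest optimally gives only $261 — worse by 3.

Car 58 receives Request R3.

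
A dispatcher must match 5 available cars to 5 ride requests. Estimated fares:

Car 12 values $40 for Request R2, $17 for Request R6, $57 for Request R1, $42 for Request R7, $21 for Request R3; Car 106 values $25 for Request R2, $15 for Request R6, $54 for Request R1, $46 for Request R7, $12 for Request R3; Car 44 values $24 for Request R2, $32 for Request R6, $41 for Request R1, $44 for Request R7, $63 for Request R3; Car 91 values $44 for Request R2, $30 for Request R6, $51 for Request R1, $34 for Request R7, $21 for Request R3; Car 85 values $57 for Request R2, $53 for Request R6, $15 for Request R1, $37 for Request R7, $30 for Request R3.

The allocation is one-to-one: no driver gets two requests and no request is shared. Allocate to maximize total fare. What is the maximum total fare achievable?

Treat this as an assignment problem: match each driver to one request.
Optimal: Car 12→Request R1 ($57), Car 106→Request R7 ($46), Car 44→Request R3 ($63), Car 91→Request R2 ($44), Car 85→Request R6 ($53) — total 57+46+63+44+53 = $263.
Column-greedy (each request in turn goes to its best remaining driver) gives $213, worse by 50.

Maximum total: $263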